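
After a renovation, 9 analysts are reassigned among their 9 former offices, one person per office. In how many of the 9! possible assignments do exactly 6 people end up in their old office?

168

Choose which 6 of the 9 are fixed: C(9,6) = 84.
The remaining 3 must be deranged: !3 = 2.
Total: 84 × 2 = 168.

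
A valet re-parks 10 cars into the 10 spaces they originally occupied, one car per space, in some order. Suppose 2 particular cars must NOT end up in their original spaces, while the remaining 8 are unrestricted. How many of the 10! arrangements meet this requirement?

2943360

Let A_j be the event that the j-th constrained one is fixed. By inclusion-exclusion over the 2 events:
Σ_{j=0}^{2} (-1)^j C(2,j)(10-j)!
= C(2,0)·10! - C(2,1)·9! + C(2,2)·8!
= 3628800 - 725760 + 40320
= 2943360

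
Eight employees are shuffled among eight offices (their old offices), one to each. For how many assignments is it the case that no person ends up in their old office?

Use !n = n·!(n-1) + (-1)^n.
!8 = 8·1854 + 1 = 14833

14833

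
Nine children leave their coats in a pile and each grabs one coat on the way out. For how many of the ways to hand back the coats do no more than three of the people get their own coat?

355997

Sum C(9,i)·!(9-i) for i = 0..3:
  i=0: C(9,0)·!9 = 1·133496 = 133496
  i=1: C(9,1)·!8 = 9·14833 = 133497
  i=2: C(9,2)·!7 = 36·1854 = 66744
  i=3: C(9,3)·!6 = 84·265 = 22260
Total = 355997.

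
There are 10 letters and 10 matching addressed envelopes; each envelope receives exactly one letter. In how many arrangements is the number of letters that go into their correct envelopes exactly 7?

240

Pick the 7 fixed positions: C(10,7) = 120 ways.
The remaining 3 must be deranged: !3 = 2.
Total: 120 × 2 = 240.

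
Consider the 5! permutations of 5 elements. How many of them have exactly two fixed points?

Choose which 2 of the 5 are fixed: C(5,2) = 10.
The other 3 form a derangement: !3 = 2.
Total: 10 × 2 = 20.

20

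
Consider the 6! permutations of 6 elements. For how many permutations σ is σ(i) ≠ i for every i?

Recurrence: !6 = 6·!5 + (-1)^6.
!6 = 6·44 + 1 = 265

265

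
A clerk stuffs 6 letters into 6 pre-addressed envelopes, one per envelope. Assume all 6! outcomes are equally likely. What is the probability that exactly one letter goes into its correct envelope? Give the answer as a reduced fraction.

11/30

Favorable outcomes: C(6,1)·!5 = 6·44 = 264.
Total outcomes: 6! = 720.
Probability = 264/720 = 11/30.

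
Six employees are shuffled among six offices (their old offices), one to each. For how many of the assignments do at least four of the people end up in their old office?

Sum C(6,i)·!(6-i) for i = 4..6:
  i=4: C(6,4)·!2 = 15·1 = 15
  i=5: C(6,5)·!1 = 6·0 = 0
  i=6: C(6,6)·!0 = 1·1 = 1
Total = 16.

16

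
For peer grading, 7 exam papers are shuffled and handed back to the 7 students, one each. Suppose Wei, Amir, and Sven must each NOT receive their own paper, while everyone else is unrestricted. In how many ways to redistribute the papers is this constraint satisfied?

Inclusion-exclusion on the 3 forbidden self-matches:
Σ_{j=0}^{3} (-1)^j C(3,j)(7-j)!
= C(3,0)·7! - C(3,1)·6! + C(3,2)·5! - C(3,3)·4!
= 5040 - 2160 + 360 - 24
= 3216

3216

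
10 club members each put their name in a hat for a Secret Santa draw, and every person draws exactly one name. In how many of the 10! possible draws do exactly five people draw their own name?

11088

Pick the 5 fixed positions: C(10,5) = 252 ways.
The remaining 5 must be deranged: !5 = 44.
Total: 252 × 44 = 11088.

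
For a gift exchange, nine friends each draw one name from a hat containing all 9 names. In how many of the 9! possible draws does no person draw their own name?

133496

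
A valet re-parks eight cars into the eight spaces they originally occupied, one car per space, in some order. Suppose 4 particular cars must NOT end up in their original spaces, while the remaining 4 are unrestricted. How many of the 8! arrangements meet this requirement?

Let A_j be the event that the j-th constrained one is fixed. By inclusion-exclusion over the 4 events:
Σ_{j=0}^{4} (-1)^j C(4,j)(8-j)!
= C(4,0)·8! - C(4,1)·7! + C(4,2)·6! - C(4,3)·5! + C(4,4)·4!
= 40320 - 20160 + 4320 - 480 + 24
= 24024

24024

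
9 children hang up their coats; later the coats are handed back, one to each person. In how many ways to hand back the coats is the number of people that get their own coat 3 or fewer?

355997

# with exactly i fixed is C(9,i)·!(9-i); sum over i=0..3:
  i=0: C(9,0)·!9 = 1·133496 = 133496
  i=1: C(9,1)·!8 = 9·14833 = 133497
  i=2: C(9,2)·!7 = 36·1854 = 66744
  i=3: C(9,3)·!6 = 84·265 = 22260
Total = 355997.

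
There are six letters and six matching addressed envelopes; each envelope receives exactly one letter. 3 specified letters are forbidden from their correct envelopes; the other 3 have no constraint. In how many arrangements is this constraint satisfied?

426

Let A_j be the event that the j-th constrained one is fixed. By inclusion-exclusion over the 3 events:
Σ_{j=0}^{3} (-1)^j C(3,j)(6-j)!
= C(3,0)·6! - C(3,1)·5! + C(3,2)·4! - C(3,3)·3!
= 720 - 360 + 72 - 6
= 426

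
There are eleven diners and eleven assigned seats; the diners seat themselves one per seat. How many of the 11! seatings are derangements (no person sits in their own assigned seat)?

14684570

Recurrence: !11 = 10·(!10 + !9).
!11 = 10·(1334961 + 133496) = 10·1468457 = 14684570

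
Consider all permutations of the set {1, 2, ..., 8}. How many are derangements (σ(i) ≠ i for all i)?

14833

Use !n = (n-1)(!(n-1) + !(n-2)).
!8 = 7·(1854 + 265) = 7·2119 = 14833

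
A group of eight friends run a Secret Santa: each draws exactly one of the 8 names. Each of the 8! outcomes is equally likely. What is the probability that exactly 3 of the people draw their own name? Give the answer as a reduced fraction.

11/180

Favorable outcomes: C(8,3)·!5 = 56·44 = 2464.
Total outcomes: 8! = 40320.
Probability = 2464/40320 = 11/180.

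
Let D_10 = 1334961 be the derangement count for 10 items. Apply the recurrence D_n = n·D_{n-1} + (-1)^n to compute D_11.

14684570

D_11 = 11·1334961 - 1 = 14684570.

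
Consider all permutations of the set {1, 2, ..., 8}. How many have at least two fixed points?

# with exactly i fixed is C(8,i)·!(8-i); sum over i=2..8:
  i=2: C(8,2)·!6 = 28·265 = 7420
  i=3: C(8,3)·!5 = 56·44 = 2464
  i=4: C(8,4)·!4 = 70·9 = 630
  i=5: C(8,5)·!3 = 56·2 = 112
  i=6: C(8,6)·!2 = 28·1 = 28
  i=7: C(8,7)·!1 = 8·0 = 0
  i=8: C(8,8)·!0 = 1·1 = 1
Total = 10655.

10655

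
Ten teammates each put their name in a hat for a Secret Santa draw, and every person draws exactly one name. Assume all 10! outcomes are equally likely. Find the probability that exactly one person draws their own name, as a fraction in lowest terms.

16687/45360

Favorable outcomes: C(10,1)·!9 = 10·133496 = 1334960.
Total outcomes: 10! = 3628800.
Probability = 1334960/3628800 = 16687/45360.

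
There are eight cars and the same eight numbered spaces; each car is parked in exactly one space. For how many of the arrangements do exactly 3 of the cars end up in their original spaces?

Pick the 3 fixed positions: C(8,3) = 56 ways.
The remaining 5 must be deranged: !5 = 44.
Total: 56 × 44 = 2464.

2464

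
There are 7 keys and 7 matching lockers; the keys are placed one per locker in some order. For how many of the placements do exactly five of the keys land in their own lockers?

21

Pick the 5 fixed positions: C(7,5) = 21 ways.
The other 2 form a derangement: !2 = 1.
Total: 21 × 1 = 21.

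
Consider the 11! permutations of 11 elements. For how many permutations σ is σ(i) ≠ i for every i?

!11 is the nearest integer to 11!/e.
11! = 39916800, and 39916800/e ≈ 14684570.08, so !11 = 14684570.

14684570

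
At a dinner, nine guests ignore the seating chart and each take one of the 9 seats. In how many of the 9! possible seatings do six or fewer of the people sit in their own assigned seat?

362843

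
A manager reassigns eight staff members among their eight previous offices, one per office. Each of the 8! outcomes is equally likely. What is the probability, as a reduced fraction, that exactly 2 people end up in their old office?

Favorable outcomes: C(8,2)·!6 = 28·265 = 7420.
Total outcomes: 8! = 40320.
Probability = 7420/40320 = 53/288.

53/288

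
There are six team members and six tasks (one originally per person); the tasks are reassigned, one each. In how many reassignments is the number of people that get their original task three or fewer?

# with exactly i fixed is C(6,i)·!(6-i); sum over i=0..3:
  i=0: C(6,0)·!6 = 1·265 = 265
  i=1: C(6,1)·!5 = 6·44 = 264
  i=2: C(6,2)·!4 = 15·9 = 135
  i=3: C(6,3)·!3 = 20·2 = 40
Total = 704.

704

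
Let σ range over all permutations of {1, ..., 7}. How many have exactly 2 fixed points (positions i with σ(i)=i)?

924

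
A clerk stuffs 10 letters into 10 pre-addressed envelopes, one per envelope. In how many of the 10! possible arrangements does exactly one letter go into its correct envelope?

1334960

Choose which one of the 10 is fixed: C(10,1) = 10.
The remaining 9 must be deranged: !9 = 133496.
Total: 10 × 133496 = 1334960.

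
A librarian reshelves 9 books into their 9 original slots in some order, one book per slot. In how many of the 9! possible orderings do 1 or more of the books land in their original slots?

# with exactly i fixed is C(9,i)·!(9-i); sum over i=1..9:
  i=1: C(9,1)·!8 = 9·14833 = 133497
  i=2: C(9,2)·!7 = 36·1854 = 66744
  i=3: C(9,3)·!6 = 84·265 = 22260
  i=4: C(9,4)·!5 = 126·44 = 5544
  i=5: C(9,5)·!4 = 126·9 = 1134
  i=6: C(9,6)·!3 = 84·2 = 168
  i=7: C(9,7)·!2 = 36·1 = 36
  i=8: C(9,8)·!1 = 9·0 = 0
  i=9: C(9,9)·!0 = 1·1 = 1
Total = 229384.

229384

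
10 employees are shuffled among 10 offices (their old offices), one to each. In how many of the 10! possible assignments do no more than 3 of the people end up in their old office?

# with exactly i fixed is C(10,i)·!(10-i); sum over i=0..3:
  i=0: C(10,0)·!10 = 1·1334961 = 1334961
  i=1: C(10,1)·!9 = 10·133496 = 1334960
  i=2: C(10,2)·!8 = 45·14833 = 667485
  i=3: C(10,3)·!7 = 120·1854 = 222480
Total = 3559886.

3559886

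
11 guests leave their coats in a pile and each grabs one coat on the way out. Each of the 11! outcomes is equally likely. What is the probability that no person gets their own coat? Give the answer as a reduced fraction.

1468457/3991680

Favorable outcomes: !11 = 14684570.
Total outcomes: 11! = 39916800.
Probability = 14684570/39916800 = 1468457/3991680.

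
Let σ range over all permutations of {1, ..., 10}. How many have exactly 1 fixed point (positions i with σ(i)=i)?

Choose which one of the 10 is fixed: C(10,1) = 10.
The other 9 form a derangement: !9 = 133496.
Total: 10 × 133496 = 1334960.

1334960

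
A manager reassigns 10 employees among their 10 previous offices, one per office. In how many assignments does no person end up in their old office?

1334961

!10 is the nearest integer to 10!/e.
10! = 3628800, and 3628800/e ≈ 1334960.92, so !10 = 1334961.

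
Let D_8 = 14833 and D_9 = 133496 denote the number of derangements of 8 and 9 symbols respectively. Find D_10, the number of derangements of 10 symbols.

1334961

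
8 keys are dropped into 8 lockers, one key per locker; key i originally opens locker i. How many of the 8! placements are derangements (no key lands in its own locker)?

14833

The number of derangements of 8 is !8 = Σ_{k=0}^{8} (-1)^k·8!/k!
= 8! - 8!/1! + 8!/2! - 8!/3! + 8!/4! - 8!/5! + 8!/6! - 8!/7! + 8!/8!
= 40320 - 40320 + 20160 - 6720 + 1680 - 336 + 56 - 8 + 1
= 14833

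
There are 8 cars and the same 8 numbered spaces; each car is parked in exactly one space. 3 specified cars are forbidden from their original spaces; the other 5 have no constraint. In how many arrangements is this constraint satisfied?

27240

Inclusion-exclusion on the 3 forbidden self-matches:
Σ_{j=0}^{3} (-1)^j C(3,j)(8-j)!
= C(3,0)·8! - C(3,1)·7! + C(3,2)·6! - C(3,3)·5!
= 40320 - 15120 + 2160 - 120
= 27240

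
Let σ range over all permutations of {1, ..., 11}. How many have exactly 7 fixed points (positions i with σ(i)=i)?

2970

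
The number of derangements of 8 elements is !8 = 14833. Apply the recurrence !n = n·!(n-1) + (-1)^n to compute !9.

133496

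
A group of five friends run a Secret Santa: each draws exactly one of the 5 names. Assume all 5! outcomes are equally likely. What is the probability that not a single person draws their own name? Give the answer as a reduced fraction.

11/30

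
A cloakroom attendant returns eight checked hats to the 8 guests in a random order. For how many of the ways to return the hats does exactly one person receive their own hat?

14832

Pick the single fixed position: C(8,1) = 8 ways.
The other 7 form a derangement: !7 = 1854.
Total: 8 × 1854 = 14832.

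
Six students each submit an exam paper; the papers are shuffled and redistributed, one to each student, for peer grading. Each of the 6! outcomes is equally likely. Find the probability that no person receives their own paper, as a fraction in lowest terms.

53/144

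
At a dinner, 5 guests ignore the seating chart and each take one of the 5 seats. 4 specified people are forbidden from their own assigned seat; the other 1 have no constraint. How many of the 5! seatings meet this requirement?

53

Let A_j be the event that the j-th constrained one is fixed. By inclusion-exclusion over the 4 events:
Σ_{j=0}^{4} (-1)^j C(4,j)(5-j)!
= C(4,0)·5! - C(4,1)·4! + C(4,2)·3! - C(4,3)·2! + C(4,4)·1!
= 120 - 96 + 36 - 8 + 1
= 53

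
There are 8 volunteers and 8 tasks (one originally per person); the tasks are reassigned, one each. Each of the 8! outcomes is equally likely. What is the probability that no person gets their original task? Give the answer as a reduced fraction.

Favorable outcomes: !8 = 14833.
Total outcomes: 8! = 40320.
Probability = 14833/40320 = 2119/5760.

2119/5760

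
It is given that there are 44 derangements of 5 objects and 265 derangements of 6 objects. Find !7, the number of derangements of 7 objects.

!7 = (7-1)·(!6 + !5) = 6·(265 + 44) = 6·309 = 1854.

1854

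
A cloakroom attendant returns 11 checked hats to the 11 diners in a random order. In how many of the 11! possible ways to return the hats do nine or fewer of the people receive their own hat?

39916799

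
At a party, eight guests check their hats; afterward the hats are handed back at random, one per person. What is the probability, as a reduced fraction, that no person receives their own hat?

Favorable outcomes: !8 = 14833.
Total outcomes: 8! = 40320.
Probability = 14833/40320 = 2119/5760.

2119/5760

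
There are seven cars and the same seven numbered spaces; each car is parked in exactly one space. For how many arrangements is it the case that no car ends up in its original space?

1854

!7 = 7! · Σ_{k=0}^{7} (-1)^k/k!
= 7! - 7!/1! + 7!/2! - 7!/3! + 7!/4! - 7!/5! + 7!/6! - 7!/7!
= 5040 - 5040 + 2520 - 840 + 210 - 42 + 7 - 1
= 1854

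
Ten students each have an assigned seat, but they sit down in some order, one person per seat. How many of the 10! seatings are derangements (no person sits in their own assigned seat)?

By inclusion-exclusion, !10 = Σ (-1)^k · 10!/k! for k=0..10
= 10! - 10!/1! + 10!/2! - 10!/3! + 10!/4! - 10!/5! + 10!/6! - 10!/7! + 10!/8! - 10!/9! + 10!/10!
= 3628800 - 3628800 + 1814400 - 604800 + 151200 - 30240 + 5040 - 720 + 90 - 10 + 1
= 1334961

1334961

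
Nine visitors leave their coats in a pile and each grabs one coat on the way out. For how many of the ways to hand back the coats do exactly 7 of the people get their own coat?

36

Choose which 7 of the 9 are fixed: C(9,7) = 36.
The other 2 form a derangement: !2 = 1.
Total: 36 × 1 = 36.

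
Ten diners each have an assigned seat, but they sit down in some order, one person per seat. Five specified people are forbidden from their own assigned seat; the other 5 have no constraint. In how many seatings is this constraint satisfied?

2170680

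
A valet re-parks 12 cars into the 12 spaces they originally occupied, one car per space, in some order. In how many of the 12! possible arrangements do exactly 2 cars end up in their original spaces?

88107426

Pick the 2 fixed positions: C(12,2) = 66 ways.
The other 10 form a derangement: !10 = 1334961.
Total: 66 × 1334961 = 88107426.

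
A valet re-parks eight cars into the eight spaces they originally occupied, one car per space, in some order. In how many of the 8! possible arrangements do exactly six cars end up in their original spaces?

Pick the 6 fixed positions: C(8,6) = 28 ways.
The other 2 form a derangement: !2 = 1.
Total: 28 × 1 = 28.

28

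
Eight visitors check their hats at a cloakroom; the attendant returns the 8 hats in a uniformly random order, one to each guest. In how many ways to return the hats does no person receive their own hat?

14833

The subfactorial !8 = [8!/e] (nearest integer).
8! = 40320, and 40320/e ≈ 14832.90, so !8 = 14833.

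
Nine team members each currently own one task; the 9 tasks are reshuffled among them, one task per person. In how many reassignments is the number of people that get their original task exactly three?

22260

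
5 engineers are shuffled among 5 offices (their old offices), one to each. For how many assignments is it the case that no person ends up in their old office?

44

!5 is the nearest integer to 5!/e.
5! = 120, and 120/e ≈ 44.15, so !5 = 44.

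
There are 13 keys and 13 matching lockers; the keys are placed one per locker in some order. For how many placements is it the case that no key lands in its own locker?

2290792932

!13 is the nearest integer to 13!/e.
13! = 6227020800, and 6227020800/e ≈ 2290792932.07, so !13 = 2290792932.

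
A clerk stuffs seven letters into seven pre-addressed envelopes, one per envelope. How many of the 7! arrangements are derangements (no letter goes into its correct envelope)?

1854

!7 is the nearest integer to 7!/e.
7! = 5040, and 5040/e ≈ 1854.11, so !7 = 1854.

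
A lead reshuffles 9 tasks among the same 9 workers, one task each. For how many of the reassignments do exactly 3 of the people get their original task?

22260

Pick the 3 fixed positions: C(9,3) = 84 ways.
The other 6 form a derangement: !6 = 265.
Total: 84 × 265 = 22260.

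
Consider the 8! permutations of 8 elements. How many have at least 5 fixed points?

Sum C(8,i)·!(8-i) for i = 5..8:
  i=5: C(8,5)·!3 = 56·2 = 112
  i=6: C(8,6)·!2 = 28·1 = 28
  i=7: C(8,7)·!1 = 8·0 = 0
  i=8: C(8,8)·!0 = 1·1 = 1
Total = 141.

141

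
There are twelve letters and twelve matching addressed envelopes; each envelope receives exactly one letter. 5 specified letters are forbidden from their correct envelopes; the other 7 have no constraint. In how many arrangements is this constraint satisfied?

Let A_j be the event that the j-th constrained one is fixed. By inclusion-exclusion over the 5 events:
Σ_{j=0}^{5} (-1)^j C(5,j)(12-j)!
= C(5,0)·12! - C(5,1)·11! + C(5,2)·10! - C(5,3)·9! + C(5,4)·8! - C(5,5)·7!
= 479001600 - 199584000 + 36288000 - 3628800 + 201600 - 5040
= 312273360

312273360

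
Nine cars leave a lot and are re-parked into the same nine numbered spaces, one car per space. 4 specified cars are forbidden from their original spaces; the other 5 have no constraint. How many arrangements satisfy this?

229080

Inclusion-exclusion on the 4 forbidden self-matches:
Σ_{j=0}^{4} (-1)^j C(4,j)(9-j)!
= C(4,0)·9! - C(4,1)·8! + C(4,2)·7! - C(4,3)·6! + C(4,4)·5!
= 362880 - 161280 + 30240 - 2880 + 120
= 229080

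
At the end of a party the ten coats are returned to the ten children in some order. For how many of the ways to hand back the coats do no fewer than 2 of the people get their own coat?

958879

Sum C(10,i)·!(10-i) for i = 2..10:
  i=2: C(10,2)·!8 = 45·14833 = 667485
  i=3: C(10,3)·!7 = 120·1854 = 222480
  i=4: C(10,4)·!6 = 210·265 = 55650
  i=5: C(10,5)·!5 = 252·44 = 11088
  i=6: C(10,6)·!4 = 210·9 = 1890
  i=7: C(10,7)·!3 = 120·2 = 240
  i=8: C(10,8)·!2 = 45·1 = 45
  i=9: C(10,9)·!1 = 10·0 = 0
  i=10: C(10,10)·!0 = 1·1 = 1
Total = 958879.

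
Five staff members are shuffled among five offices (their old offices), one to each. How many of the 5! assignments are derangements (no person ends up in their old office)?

Use !n = (n-1)(!(n-1) + !(n-2)).
!5 = 4·(9 + 2) = 4·11 = 44

44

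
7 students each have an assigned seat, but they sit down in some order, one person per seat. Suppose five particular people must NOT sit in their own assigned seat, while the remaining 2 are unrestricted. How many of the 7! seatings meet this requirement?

2428

Inclusion-exclusion on the 5 forbidden self-matches:
Σ_{j=0}^{5} (-1)^j C(5,j)(7-j)!
= C(5,0)·7! - C(5,1)·6! + C(5,2)·5! - C(5,3)·4! + C(5,4)·3! - C(5,5)·2!
= 5040 - 3600 + 1200 - 240 + 30 - 2
= 2428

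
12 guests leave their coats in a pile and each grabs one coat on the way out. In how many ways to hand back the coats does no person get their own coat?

176214841

Recurrence: !12 = 11·(!11 + !10).
!12 = 11·(14684570 + 1334961) = 11·16019531 = 176214841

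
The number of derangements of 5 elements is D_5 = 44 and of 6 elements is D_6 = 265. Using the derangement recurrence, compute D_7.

D_7 = (7-1)·(D_6 + D_5) = 6·(265 + 44) = 6·309 = 1854.

1854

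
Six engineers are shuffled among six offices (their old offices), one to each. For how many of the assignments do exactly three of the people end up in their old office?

40

Choose which 3 of the 6 are fixed: C(6,3) = 20.
The other 3 form a derangement: !3 = 2.
Total: 20 × 2 = 40.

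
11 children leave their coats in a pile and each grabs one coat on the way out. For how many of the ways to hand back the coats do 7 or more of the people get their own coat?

3356

Sum C(11,i)·!(11-i) for i = 7..11:
  i=7: C(11,7)·!4 = 330·9 = 2970
  i=8: C(11,8)·!3 = 165·2 = 330
  i=9: C(11,9)·!2 = 55·1 = 55
  i=10: C(11,10)·!1 = 11·0 = 0
  i=11: C(11,11)·!0 = 1·1 = 1
Total = 3356.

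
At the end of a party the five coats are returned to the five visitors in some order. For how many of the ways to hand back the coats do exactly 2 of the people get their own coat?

Pick the 2 fixed positions: C(5,2) = 10 ways.
The other 3 form a derangement: !3 = 2.
Total: 10 × 2 = 20.

20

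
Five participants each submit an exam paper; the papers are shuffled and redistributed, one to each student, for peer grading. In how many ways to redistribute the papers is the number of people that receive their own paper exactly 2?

20

Pick the 2 fixed positions: C(5,2) = 10 ways.
The other 3 form a derangement: !3 = 2.
Total: 10 × 2 = 20.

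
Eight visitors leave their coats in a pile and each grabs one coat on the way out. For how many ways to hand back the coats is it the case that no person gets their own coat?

Recurrence: !8 = 7·(!7 + !6).
!8 = 7·(1854 + 265) = 7·2119 = 14833

14833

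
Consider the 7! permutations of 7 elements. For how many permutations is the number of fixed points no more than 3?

4948

Sum C(7,i)·!(7-i) for i = 0..3:
  i=0: C(7,0)·!7 = 1·1854 = 1854
  i=1: C(7,1)·!6 = 7·265 = 1855
  i=2: C(7,2)·!5 = 21·44 = 924
  i=3: C(7,3)·!4 = 35·9 = 315
Total = 4948.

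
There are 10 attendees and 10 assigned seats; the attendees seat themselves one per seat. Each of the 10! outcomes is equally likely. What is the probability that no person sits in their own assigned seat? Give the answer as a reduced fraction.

Favorable outcomes: !10 = 1334961.
Total outcomes: 10! = 3628800.
Probability = 1334961/3628800 = 16481/44800.

16481/44800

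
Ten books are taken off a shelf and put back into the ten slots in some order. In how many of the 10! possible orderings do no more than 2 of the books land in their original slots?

3337406

# with exactly i fixed is C(10,i)·!(10-i); sum over i=0..2:
  i=0: C(10,0)·!10 = 1·1334961 = 1334961
  i=1: C(10,1)·!9 = 10·133496 = 1334960
  i=2: C(10,2)·!8 = 45·14833 = 667485
Total = 3337406.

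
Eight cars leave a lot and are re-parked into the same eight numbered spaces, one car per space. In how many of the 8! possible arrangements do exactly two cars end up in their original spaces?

7420

Choose which 2 of the 8 are fixed: C(8,2) = 28.
The other 6 form a derangement: !6 = 265.
Total: 28 × 265 = 7420.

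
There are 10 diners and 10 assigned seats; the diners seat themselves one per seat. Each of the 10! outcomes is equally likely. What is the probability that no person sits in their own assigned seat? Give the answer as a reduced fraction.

Favorable outcomes: !10 = 1334961.
Total outcomes: 10! = 3628800.
Probability = 1334961/3628800 = 16481/44800.

16481/44800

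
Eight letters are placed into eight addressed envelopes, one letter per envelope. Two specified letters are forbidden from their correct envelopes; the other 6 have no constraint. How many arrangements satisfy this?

30960

Let A_j be the event that the j-th constrained one is fixed. By inclusion-exclusion over the 2 events:
Σ_{j=0}^{2} (-1)^j C(2,j)(8-j)!
= C(2,0)·8! - C(2,1)·7! + C(2,2)·6!
= 40320 - 10080 + 720
= 30960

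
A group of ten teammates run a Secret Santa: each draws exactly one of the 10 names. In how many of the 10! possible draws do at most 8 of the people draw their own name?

Sum C(10,i)·!(10-i) for i = 0..8:
  i=0: C(10,0)·!10 = 1·1334961 = 1334961
  i=1: C(10,1)·!9 = 10·133496 = 1334960
  i=2: C(10,2)·!8 = 45·14833 = 667485
  i=3: C(10,3)·!7 = 120·1854 = 222480
  i=4: C(10,4)·!6 = 210·265 = 55650
  i=5: C(10,5)·!5 = 252·44 = 11088
  i=6: C(10,6)·!4 = 210·9 = 1890
  i=7: C(10,7)·!3 = 120·2 = 240
  i=8: C(10,8)·!2 = 45·1 = 45
Total = 3628799.

3628799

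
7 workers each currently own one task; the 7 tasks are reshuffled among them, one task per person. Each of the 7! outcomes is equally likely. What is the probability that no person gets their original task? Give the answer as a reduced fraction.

103/280

Favorable outcomes: !7 = 1854.
Total outcomes: 7! = 5040.
Probability = 1854/5040 = 103/280.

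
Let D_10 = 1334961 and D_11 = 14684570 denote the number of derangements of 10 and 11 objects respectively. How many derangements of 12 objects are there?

176214841

D_12 = (12-1)·(D_11 + D_10) = 11·(14684570 + 1334961) = 11·16019531 = 176214841.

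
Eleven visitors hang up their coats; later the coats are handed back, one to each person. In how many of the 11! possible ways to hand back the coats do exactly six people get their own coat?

Choose which 6 of the 11 are fixed: C(11,6) = 462.
The remaining 5 must be deranged: !5 = 44.
Total: 462 × 44 = 20328.

20328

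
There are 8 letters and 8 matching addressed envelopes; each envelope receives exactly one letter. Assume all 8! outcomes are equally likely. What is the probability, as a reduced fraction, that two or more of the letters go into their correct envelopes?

2131/8064

Favorable outcomes: Σ_{i≥2} C(8,i)·!(8-i) = 28·265 + 56·44 + 70·9 + 56·2 + 28·1 + 8·0 + 1·1 = 10655.
Total outcomes: 8! = 40320.
Probability = 10655/40320 = 2131/8064.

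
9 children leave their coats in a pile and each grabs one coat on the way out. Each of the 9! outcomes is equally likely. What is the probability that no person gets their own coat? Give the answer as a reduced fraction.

Favorable outcomes: !9 = 133496.
Total outcomes: 9! = 362880.
Probability = 133496/362880 = 16687/45360.

16687/45360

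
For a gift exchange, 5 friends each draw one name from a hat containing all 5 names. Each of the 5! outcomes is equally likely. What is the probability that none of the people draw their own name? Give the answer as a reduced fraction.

11/30

Favorable outcomes: !5 = 44.
Total outcomes: 5! = 120.
Probability = 44/120 = 11/30.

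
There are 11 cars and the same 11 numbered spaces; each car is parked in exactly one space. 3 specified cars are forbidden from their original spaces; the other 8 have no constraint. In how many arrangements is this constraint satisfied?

30078720

Inclusion-exclusion on the 3 forbidden self-matches:
Σ_{j=0}^{3} (-1)^j C(3,j)(11-j)!
= C(3,0)·11! - C(3,1)·10! + C(3,2)·9! - C(3,3)·8!
= 39916800 - 10886400 + 1088640 - 40320
= 30078720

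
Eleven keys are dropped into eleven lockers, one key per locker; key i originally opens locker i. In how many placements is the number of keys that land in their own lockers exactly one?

Pick the single fixed position: C(11,1) = 11 ways.
The remaining 10 must be deranged: !10 = 1334961.
Total: 11 × 1334961 = 14684571.

14684571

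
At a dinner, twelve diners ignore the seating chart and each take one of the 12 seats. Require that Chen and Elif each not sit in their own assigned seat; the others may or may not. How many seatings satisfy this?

Inclusion-exclusion on the 2 forbidden self-matches:
Σ_{j=0}^{2} (-1)^j C(2,j)(12-j)!
= C(2,0)·12! - C(2,1)·11! + C(2,2)·10!
= 479001600 - 79833600 + 3628800
= 402796800

402796800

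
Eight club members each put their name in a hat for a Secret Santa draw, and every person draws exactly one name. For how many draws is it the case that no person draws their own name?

14833

!8 = 8! · Σ_{k=0}^{8} (-1)^k/k!
= 8! - 8!/1! + 8!/2! - 8!/3! + 8!/4! - 8!/5! + 8!/6! - 8!/7! + 8!/8!
= 40320 - 40320 + 20160 - 6720 + 1680 - 336 + 56 - 8 + 1
= 14833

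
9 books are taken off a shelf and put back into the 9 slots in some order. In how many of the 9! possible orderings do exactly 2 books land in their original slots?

66744

Choose which 2 of the 9 are fixed: C(9,2) = 36.
The other 7 form a derangement: !7 = 1854.
Total: 36 × 1854 = 66744.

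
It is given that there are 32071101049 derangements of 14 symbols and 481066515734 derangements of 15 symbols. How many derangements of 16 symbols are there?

7697064251745

!16 = (16-1)·(!15 + !14) = 15·(481066515734 + 32071101049) = 15·513137616783 = 7697064251745.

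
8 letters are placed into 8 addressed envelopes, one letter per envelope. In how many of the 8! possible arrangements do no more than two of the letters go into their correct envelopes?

# with exactly i fixed is C(8,i)·!(8-i); sum over i=0..2:
  i=0: C(8,0)·!8 = 1·14833 = 14833
  i=1: C(8,1)·!7 = 8·1854 = 14832
  i=2: C(8,2)·!6 = 28·265 = 7420
Total = 37085.

37085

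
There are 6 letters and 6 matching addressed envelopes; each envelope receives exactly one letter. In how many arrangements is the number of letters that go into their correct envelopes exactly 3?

40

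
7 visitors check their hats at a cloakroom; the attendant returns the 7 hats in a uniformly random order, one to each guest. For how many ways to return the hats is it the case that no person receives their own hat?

Recurrence: !7 = 6·(!6 + !5).
!7 = 6·(265 + 44) = 6·309 = 1854

1854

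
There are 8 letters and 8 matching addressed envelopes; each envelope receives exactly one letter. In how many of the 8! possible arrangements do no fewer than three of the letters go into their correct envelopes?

3235

Sum C(8,i)·!(8-i) for i = 3..8:
  i=3: C(8,3)·!5 = 56·44 = 2464
  i=4: C(8,4)·!4 = 70·9 = 630
  i=5: C(8,5)·!3 = 56·2 = 112
  i=6: C(8,6)·!2 = 28·1 = 28
  i=7: C(8,7)·!1 = 8·0 = 0
  i=8: C(8,8)·!0 = 1·1 = 1
Total = 3235.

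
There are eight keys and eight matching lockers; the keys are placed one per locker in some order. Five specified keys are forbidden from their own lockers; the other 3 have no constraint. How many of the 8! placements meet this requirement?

21234

Inclusion-exclusion on the 5 forbidden self-matches:
Σ_{j=0}^{5} (-1)^j C(5,j)(8-j)!
= C(5,0)·8! - C(5,1)·7! + C(5,2)·6! - C(5,3)·5! + C(5,4)·4! - C(5,5)·3!
= 40320 - 25200 + 7200 - 1200 + 120 - 6
= 21234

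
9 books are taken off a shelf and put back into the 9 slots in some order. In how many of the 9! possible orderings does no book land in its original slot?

133496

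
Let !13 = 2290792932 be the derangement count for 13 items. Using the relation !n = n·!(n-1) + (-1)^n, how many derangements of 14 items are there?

32071101049

!14 = 14·2290792932 + 1 = 32071101049.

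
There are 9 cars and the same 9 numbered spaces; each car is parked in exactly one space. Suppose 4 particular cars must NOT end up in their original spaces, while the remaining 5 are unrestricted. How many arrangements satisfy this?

229080

Inclusion-exclusion on the 4 forbidden self-matches:
Σ_{j=0}^{4} (-1)^j C(4,j)(9-j)!
= C(4,0)·9! - C(4,1)·8! + C(4,2)·7! - C(4,3)·6! + C(4,4)·5!
= 362880 - 161280 + 30240 - 2880 + 120
= 229080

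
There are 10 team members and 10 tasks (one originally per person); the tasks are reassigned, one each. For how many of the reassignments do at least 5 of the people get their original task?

13264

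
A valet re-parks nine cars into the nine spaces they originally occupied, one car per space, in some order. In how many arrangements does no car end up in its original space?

133496

The number of derangements of 9 is !9 = Σ_{k=0}^{9} (-1)^k·9!/k!
= 9! - 9!/1! + 9!/2! - 9!/3! + 9!/4! - 9!/5! + 9!/6! - 9!/7! + 9!/8! - 9!/9!
= 362880 - 362880 + 181440 - 60480 + 15120 - 3024 + 504 - 72 + 9 - 1
= 133496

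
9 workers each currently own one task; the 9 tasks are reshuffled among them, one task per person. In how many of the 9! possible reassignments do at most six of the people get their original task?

# with exactly i fixed is C(9,i)·!(9-i); sum over i=0..6:
  i=0: C(9,0)·!9 = 1·133496 = 133496
  i=1: C(9,1)·!8 = 9·14833 = 133497
  i=2: C(9,2)·!7 = 36·1854 = 66744
  i=3: C(9,3)·!6 = 84·265 = 22260
  i=4: C(9,4)·!5 = 126·44 = 5544
  i=5: C(9,5)·!4 = 126·9 = 1134
  i=6: C(9,6)·!3 = 84·2 = 168
Total = 362843.

362843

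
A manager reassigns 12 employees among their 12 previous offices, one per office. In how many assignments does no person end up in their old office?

The number of derangements of 12 is !12 = Σ_{k=0}^{12} (-1)^k·12!/k!
= 12! - 12!/1! + 12!/2! - 12!/3! + 12!/4! - 12!/5! + 12!/6! - 12!/7! + 12!/8! - 12!/9! + 12!/10! - 12!/11! + 12!/12!
= 479001600 - 479001600 + 239500800 - 79833600 + 19958400 - 3991680 + 665280 - 95040 + 11880 - 1320 + 132 - 12 + 1
= 176214841

176214841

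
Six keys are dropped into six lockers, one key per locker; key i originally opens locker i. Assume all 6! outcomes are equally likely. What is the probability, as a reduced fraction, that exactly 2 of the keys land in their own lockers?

Favorable outcomes: C(6,2)·!4 = 15·9 = 135.
Total outcomes: 6! = 720.
Probability = 135/720 = 3/16.

3/16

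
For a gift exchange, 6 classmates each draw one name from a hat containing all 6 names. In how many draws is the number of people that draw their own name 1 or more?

455

# with exactly i fixed is C(6,i)·!(6-i); sum over i=1..6:
  i=1: C(6,1)·!5 = 6·44 = 264
  i=2: C(6,2)·!4 = 15·9 = 135
  i=3: C(6,3)·!3 = 20·2 = 40
  i=4: C(6,4)·!2 = 15·1 = 15
  i=5: C(6,5)·!1 = 6·0 = 0
  i=6: C(6,6)·!0 = 1·1 = 1
Total = 455.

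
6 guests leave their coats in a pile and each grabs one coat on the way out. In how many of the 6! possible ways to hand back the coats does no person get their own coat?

265

Use !n = (n-1)(!(n-1) + !(n-2)).
!6 = 5·(44 + 9) = 5·53 = 265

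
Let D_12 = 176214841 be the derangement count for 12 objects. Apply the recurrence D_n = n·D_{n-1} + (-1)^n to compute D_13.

2290792932

D_13 = 13·176214841 - 1 = 2290792932.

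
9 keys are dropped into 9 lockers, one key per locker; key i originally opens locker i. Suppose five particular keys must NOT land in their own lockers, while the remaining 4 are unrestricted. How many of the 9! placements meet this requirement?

Let A_j be the event that the j-th constrained one is fixed. By inclusion-exclusion over the 5 events:
Σ_{j=0}^{5} (-1)^j C(5,j)(9-j)!
= C(5,0)·9! - C(5,1)·8! + C(5,2)·7! - C(5,3)·6! + C(5,4)·5! - C(5,5)·4!
= 362880 - 201600 + 50400 - 7200 + 600 - 24
= 205056

205056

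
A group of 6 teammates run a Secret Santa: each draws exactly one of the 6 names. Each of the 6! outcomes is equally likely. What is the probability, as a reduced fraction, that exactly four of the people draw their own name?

1/48

Favorable outcomes: C(6,4)·!2 = 15·1 = 15.
Total outcomes: 6! = 720.
Probability = 15/720 = 1/48.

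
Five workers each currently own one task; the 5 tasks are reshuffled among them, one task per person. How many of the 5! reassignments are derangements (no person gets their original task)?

The number of derangements of 5 is !5 = Σ_{k=0}^{5} (-1)^k·5!/k!
= 5! - 5!/1! + 5!/2! - 5!/3! + 5!/4! - 5!/5!
= 120 - 120 + 60 - 20 + 5 - 1
= 44

44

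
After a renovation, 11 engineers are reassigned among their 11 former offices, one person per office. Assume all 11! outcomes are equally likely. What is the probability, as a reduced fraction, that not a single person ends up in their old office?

Favorable outcomes: !11 = 14684570.
Total outcomes: 11! = 39916800.
Probability = 14684570/39916800 = 1468457/3991680.

1468457/3991680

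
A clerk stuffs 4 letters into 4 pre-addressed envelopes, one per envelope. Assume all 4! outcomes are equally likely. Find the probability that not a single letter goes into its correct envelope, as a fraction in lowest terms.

3/8

Favorable outcomes: !4 = 9.
Total outcomes: 4! = 24.
Probability = 9/24 = 3/8.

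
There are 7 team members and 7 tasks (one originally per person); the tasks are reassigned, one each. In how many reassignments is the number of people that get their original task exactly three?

Pick the 3 fixed positions: C(7,3) = 35 ways.
The other 4 form a derangement: !4 = 9.
Total: 35 × 9 = 315.

315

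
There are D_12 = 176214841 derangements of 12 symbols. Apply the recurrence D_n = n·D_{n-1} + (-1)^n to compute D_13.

2290792932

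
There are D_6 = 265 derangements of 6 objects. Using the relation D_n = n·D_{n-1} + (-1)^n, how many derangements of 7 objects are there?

D_7 = 7·265 - 1 = 1854.

1854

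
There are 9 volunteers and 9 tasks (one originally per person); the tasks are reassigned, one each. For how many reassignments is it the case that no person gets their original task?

By inclusion-exclusion, !9 = Σ (-1)^k · 9!/k! for k=0..9
= 9! - 9!/1! + 9!/2! - 9!/3! + 9!/4! - 9!/5! + 9!/6! - 9!/7! + 9!/8! - 9!/9!
= 362880 - 362880 + 181440 - 60480 + 15120 - 3024 + 504 - 72 + 9 - 1
= 133496

133496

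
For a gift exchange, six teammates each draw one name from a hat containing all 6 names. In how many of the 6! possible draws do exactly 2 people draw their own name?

Choose which 2 of the 6 are fixed: C(6,2) = 15.
The remaining 4 must be deranged: !4 = 9.
Total: 15 × 9 = 135.

135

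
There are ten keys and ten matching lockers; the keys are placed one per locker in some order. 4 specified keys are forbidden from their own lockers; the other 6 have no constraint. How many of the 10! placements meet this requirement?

Inclusion-exclusion on the 4 forbidden self-matches:
Σ_{j=0}^{4} (-1)^j C(4,j)(10-j)!
= C(4,0)·10! - C(4,1)·9! + C(4,2)·8! - C(4,3)·7! + C(4,4)·6!
= 3628800 - 1451520 + 241920 - 20160 + 720
= 2399760

2399760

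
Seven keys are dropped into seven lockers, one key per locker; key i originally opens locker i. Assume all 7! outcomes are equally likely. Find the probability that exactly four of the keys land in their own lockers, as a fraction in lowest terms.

1/72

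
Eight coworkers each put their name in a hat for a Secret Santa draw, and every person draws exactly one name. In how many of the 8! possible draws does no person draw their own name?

14833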